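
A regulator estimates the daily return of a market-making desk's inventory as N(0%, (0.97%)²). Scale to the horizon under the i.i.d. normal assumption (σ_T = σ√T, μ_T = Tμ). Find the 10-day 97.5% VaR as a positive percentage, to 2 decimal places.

At 97.5%, z = 1.960.
σ_{10d} = 0.97% × √10 = 3.067%.
VaR = 1.960 × 3.067% = 6.011%.

6.01%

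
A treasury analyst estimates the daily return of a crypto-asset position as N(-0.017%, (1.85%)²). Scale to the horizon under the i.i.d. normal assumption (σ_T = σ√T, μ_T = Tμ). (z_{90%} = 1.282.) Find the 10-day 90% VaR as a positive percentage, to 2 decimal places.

7.67%

σ_{10d} = 1.85% × √10 = 5.850%; μ_{10d} = 10 × -0.017% = -0.170%.
VaR = −(-0.170%) + 1.282 × 5.850% = 7.670%.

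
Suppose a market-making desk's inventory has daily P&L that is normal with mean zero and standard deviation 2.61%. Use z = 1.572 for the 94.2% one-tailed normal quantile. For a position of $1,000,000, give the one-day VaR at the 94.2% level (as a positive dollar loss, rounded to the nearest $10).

$41,030

VaR = z·σ = 1.572 × 2.61% = 4.103%.
On $1,000,000: 0.04103 × $1,000,000 = $41,030.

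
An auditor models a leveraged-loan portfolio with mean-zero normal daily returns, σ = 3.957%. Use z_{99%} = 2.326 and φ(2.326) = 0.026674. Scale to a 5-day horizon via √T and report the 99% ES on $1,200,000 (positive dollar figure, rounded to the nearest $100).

$283,200

σ_{5d} = 3.957% × √5 = 8.848%.
ES multiplier = φ(z)/(1−α) = 0.026674/0.01 = 2.667.
ES = 8.848% × 2.667 = 23.598%; on $1,200,000: $283,176.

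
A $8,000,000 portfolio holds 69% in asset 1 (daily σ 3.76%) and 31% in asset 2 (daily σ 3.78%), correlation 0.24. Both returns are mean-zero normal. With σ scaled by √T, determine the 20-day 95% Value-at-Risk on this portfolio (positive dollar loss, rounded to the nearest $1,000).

$1,820,000

σ_p = √(0.69²·3.76² + 0.31²·3.78² + 2·0.24·0.69·0.31·3.76·3.78) = 3.092%.
σ_{20d} = 3.092% × √20 = 13.828%.
z(95%) = 1.645.
VaR = 1.645 × 13.828% = 22.747%; on $8,000,000 that is $1,819,760.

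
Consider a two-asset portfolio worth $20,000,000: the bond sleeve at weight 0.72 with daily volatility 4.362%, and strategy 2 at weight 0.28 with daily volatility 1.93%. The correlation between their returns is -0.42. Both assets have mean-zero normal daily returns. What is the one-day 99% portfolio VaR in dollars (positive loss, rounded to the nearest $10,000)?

$1,370,000

σ_p² = 0.72²·4.362² + 0.28²·1.93² + 2·-0.42·0.72·0.28·4.362·1.93 = 8.7300 (%²).
σ_p = √8.7300 = 2.955%.
At 99%, z = 2.326.
VaR = 2.326 × 2.955% = 6.873%; on $20,000,000 that is $1,374,600.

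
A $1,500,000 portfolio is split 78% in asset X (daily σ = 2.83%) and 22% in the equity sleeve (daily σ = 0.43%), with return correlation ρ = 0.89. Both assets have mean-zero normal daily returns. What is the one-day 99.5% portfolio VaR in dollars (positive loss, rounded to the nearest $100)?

$88,600

σ_p² = 0.78²·2.83² + 0.22²·0.43² + 2·0.89·0.78·0.22·2.83·0.43 = 5.2533 (%²).
σ_p = √5.2533 = 2.292%.
At 99.5%, z = 2.576.
VaR = 2.576 × 2.292% = 5.904%; on $1,500,000 that is $88,560.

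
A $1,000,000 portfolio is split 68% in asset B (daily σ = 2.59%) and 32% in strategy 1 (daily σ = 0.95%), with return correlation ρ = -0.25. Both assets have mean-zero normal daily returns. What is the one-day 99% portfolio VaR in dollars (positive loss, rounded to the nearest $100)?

$39,800

σ_p² = 0.68²·2.59² + 0.32²·0.95² + 2·-0.25·0.68·0.32·2.59·0.95 = 2.9265 (%²).
σ_p = √2.9265 = 1.711%.
At 99%, z = 2.326.
VaR = 2.326 × 1.711% = 3.980%; on $1,000,000 that is $39,800.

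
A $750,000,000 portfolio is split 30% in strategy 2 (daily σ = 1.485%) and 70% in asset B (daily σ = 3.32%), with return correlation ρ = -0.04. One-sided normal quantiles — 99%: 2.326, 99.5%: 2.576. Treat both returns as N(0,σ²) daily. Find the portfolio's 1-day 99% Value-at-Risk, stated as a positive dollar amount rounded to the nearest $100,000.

σ_p² = 0.3²·1.485² + 0.7²·3.32² + 2·-0.04·0.3·0.7·1.485·3.32 = 5.5166 (%²).
σ_p = √5.5166 = 2.349%.
VaR = 2.326 × 2.349% = 5.464%; on $750,000,000 that is $40,980,000.

$41,000,000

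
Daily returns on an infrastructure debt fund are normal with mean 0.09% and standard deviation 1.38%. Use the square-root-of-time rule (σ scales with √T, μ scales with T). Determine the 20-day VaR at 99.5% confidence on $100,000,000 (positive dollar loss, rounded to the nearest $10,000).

At 99.5%, z = 2.576.
σ_{20d} = 1.38% × √20 = 6.172%; μ_{20d} = 20 × 0.09% = 1.800%.
VaR = −(1.800%) + 2.576 × 6.172% = 14.099%.
On $100,000,000: 0.14099 × $100,000,000 = $14,099,000.

$14,100,000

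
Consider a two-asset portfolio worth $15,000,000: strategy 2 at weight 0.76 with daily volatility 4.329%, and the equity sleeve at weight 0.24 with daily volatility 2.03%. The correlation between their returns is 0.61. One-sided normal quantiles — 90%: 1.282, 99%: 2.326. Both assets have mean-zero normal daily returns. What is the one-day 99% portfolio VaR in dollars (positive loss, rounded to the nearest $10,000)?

σ_p² = 0.76²·4.329² + 0.24²·2.03² + 2·0.61·0.76·0.24·4.329·2.03 = 13.0173 (%²).
σ_p = √13.0173 = 3.608%.
VaR = 2.326 × 3.608% = 8.392%; on $15,000,000 that is $1,258,800.

$1,260,000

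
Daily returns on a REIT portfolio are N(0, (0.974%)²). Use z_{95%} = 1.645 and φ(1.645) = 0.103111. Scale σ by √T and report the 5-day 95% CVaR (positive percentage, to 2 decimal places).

4.49%

σ_{5d} = 0.974% × √5 = 2.178%.
ES multiplier = φ(z)/(1−α) = 0.103111/0.05 = 2.062.
ES = 2.178% × 2.062 = 4.491%.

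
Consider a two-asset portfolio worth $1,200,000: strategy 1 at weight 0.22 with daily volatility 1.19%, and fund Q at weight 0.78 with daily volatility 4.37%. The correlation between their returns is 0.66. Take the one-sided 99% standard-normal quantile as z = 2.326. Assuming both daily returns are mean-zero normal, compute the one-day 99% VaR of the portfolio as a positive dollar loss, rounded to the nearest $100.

$100,100

σ_p² = 0.22²·1.19² + 0.78²·4.37² + 2·0.66·0.22·0.78·1.19·4.37 = 12.8650 (%²).
σ_p = √12.8650 = 3.587%.
VaR = 2.326 × 3.587% = 8.343%; on $1,200,000 that is $100,116.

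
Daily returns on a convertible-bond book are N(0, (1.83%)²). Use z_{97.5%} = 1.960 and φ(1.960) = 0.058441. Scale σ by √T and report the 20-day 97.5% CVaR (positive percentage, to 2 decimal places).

19.13%

σ_{20d} = 1.83% × √20 = 8.184%.
ES multiplier = φ(z)/(1−α) = 0.058441/0.025 = 2.338.
ES = 8.184% × 2.338 = 19.134%.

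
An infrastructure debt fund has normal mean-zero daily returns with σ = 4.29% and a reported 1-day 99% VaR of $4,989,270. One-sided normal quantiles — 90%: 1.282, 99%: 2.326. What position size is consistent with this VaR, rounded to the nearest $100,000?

VaR as a fraction of value: z·σ = 2.326 × 4.29% = 9.97854%.
Position = $4,989,270 / 0.0997854 = $50,000,000.

$50,000,000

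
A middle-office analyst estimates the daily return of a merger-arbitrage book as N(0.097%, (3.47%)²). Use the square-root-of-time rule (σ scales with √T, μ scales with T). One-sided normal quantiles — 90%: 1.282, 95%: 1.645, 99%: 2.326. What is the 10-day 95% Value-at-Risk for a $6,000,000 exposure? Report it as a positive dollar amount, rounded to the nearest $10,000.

σ_{10d} = 3.47% × √10 = 10.973%; μ_{10d} = 10 × 0.097% = 0.970%.
VaR = −(0.970%) + 1.645 × 10.973% = 17.081%.
On $6,000,000: 0.17081 × $6,000,000 = $1,024,860.

$1,020,000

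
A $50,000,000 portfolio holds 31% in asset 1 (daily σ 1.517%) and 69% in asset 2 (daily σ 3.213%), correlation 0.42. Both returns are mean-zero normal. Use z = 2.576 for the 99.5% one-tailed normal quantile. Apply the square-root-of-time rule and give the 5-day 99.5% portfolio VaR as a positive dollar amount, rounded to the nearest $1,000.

σ_p = √(0.31²·1.517² + 0.69²·3.213² + 2·0.42·0.31·0.69·1.517·3.213) = 2.452%.
σ_{5d} = 2.452% × √5 = 5.483%.
VaR = 2.576 × 5.483% = 14.124%; on $50,000,000 that is $7,062,000.

$7,062,000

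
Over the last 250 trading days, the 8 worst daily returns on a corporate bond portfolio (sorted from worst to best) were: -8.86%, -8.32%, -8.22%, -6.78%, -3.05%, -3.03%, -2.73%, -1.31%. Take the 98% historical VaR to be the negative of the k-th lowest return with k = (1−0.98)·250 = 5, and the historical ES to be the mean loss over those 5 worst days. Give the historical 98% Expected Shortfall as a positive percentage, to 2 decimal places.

The 5 worst returns sum to -35.23%.
ES = −(-35.23%) / 5 = 7.046% ≈ 7.05%.

7.05%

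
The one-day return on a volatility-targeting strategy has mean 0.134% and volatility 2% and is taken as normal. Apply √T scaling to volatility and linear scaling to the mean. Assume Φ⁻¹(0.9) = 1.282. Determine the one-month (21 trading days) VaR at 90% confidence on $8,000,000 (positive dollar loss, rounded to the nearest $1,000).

$715,000

σ_{21d} = 2% × √21 = 9.165%; μ_{21d} = 21 × 0.134% = 2.814%.
VaR = −(2.814%) + 1.282 × 9.165% = 8.936%.
On $8,000,000: 0.08936 × $8,000,000 = $714,880.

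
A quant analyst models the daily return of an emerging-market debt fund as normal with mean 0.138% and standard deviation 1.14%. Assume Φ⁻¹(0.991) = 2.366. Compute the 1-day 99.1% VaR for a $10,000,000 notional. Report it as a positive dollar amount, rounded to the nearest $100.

$255,900

VaR = −μ + z·σ = −(0.138%) + 2.366 × 1.14% = 2.559%.
On $10,000,000: 0.02559 × $10,000,000 = $255,900.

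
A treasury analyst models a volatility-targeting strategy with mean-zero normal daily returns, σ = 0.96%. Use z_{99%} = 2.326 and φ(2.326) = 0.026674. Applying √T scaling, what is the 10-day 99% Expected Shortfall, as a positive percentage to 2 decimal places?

8.10%

σ_{10d} = 0.96% × √10 = 3.036%.
ES multiplier = φ(z)/(1−α) = 0.026674/0.01 = 2.667.
ES = 3.036% × 2.667 = 8.097%.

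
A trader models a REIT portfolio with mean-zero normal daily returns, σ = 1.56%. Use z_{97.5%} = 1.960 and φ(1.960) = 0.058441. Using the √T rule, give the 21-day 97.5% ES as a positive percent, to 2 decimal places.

16.71%

σ_{21d} = 1.56% × √21 = 7.149%.
ES multiplier = φ(z)/(1−α) = 0.058441/0.025 = 2.338.
ES = 7.149% × 2.338 = 16.714%.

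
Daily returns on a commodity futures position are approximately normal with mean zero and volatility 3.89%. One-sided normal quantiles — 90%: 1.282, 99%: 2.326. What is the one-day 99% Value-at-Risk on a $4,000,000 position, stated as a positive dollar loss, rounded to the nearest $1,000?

VaR = z·σ = 2.326 × 3.89% = 9.048%.
On $4,000,000: 0.09048 × $4,000,000 = $361,920.

$362,000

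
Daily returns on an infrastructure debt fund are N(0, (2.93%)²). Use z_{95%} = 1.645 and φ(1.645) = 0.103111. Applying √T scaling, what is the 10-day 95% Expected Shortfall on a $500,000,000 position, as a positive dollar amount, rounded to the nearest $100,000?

σ_{10d} = 2.93% × √10 = 9.265%.
ES multiplier = φ(z)/(1−α) = 0.103111/0.05 = 2.062.
ES = 9.265% × 2.062 = 19.104%; on $500,000,000: $95,520,000.

$95,500,000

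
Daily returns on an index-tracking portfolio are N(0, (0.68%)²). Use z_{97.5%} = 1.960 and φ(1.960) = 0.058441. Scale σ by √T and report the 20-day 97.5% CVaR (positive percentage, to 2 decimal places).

σ_{20d} = 0.68% × √20 = 3.041%.
ES multiplier = φ(z)/(1−α) = 0.058441/0.025 = 2.338.
ES = 3.041% × 2.338 = 7.110%.

7.11%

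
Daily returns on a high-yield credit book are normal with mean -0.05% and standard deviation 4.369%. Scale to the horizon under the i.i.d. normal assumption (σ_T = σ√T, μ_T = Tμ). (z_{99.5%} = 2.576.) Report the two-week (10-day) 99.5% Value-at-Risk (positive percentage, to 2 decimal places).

36.09%

σ_{10d} = 4.369% × √10 = 13.816%; μ_{10d} = 10 × -0.05% = -0.500%.
VaR = −(-0.500%) + 2.576 × 13.816% = 36.090%.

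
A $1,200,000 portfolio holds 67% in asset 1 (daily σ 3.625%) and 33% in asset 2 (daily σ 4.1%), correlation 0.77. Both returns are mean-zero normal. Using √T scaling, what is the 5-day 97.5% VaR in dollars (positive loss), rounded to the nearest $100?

$188,100

σ_p = √(0.67²·3.625² + 0.33²·4.1² + 2·0.77·0.67·0.33·3.625·4.1) = 3.576%.
σ_{5d} = 3.576% × √5 = 7.996%.
z(97.5%) = 1.960.
VaR = 1.960 × 7.996% = 15.672%; on $1,200,000 that is $188,064.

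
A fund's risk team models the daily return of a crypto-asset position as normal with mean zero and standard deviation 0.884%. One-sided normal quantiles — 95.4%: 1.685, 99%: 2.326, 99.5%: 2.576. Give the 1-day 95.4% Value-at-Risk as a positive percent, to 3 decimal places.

1.490%

VaR = z·σ = 1.685 × 0.884% = 1.490%.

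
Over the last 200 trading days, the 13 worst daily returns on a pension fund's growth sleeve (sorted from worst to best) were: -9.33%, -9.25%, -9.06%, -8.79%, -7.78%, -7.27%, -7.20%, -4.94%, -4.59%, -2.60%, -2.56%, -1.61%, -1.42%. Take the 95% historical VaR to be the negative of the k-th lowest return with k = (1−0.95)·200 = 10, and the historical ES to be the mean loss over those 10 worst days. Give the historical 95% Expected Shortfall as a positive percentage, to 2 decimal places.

The 10 worst returns sum to -70.81%.
ES = −(-70.81%) / 10 = 7.081% ≈ 7.08%.

7.08%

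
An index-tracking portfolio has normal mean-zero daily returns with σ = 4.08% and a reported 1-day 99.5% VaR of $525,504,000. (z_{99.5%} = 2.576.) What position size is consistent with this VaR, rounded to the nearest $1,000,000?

VaR as a fraction of value: z·σ = 2.576 × 4.08% = 10.5101%.
Position = $525,504,000 / 0.105101 = $5,000,000,000.

$5,000,000,000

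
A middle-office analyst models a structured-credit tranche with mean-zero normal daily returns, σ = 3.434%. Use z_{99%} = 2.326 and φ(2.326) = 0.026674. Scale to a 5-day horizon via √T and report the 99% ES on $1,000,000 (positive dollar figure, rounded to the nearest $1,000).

σ_{5d} = 3.434% × √5 = 7.679%.
ES multiplier = φ(z)/(1−α) = 0.026674/0.01 = 2.667.
ES = 7.679% × 2.667 = 20.480%; on $1,000,000: $204,800.

$205,000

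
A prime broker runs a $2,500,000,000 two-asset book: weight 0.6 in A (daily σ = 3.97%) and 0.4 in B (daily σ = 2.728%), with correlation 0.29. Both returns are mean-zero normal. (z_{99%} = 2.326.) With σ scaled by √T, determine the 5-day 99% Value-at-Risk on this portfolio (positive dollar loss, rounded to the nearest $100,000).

$376,200,000

σ_p = √(0.6²·3.97² + 0.4²·2.728² + 2·0.29·0.6·0.4·3.97·2.728) = 2.893%.
σ_{5d} = 2.893% × √5 = 6.469%.
VaR = 2.326 × 6.469% = 15.047%; on $2,500,000,000 that is $376,175,000.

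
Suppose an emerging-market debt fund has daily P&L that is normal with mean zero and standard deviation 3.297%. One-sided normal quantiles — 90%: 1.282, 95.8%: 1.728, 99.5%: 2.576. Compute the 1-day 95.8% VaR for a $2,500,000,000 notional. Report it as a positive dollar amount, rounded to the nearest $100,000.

VaR = z·σ = 1.728 × 3.297% = 5.697%.
On $2,500,000,000: 0.05697 × $2,500,000,000 = $142,425,000.

$142,400,000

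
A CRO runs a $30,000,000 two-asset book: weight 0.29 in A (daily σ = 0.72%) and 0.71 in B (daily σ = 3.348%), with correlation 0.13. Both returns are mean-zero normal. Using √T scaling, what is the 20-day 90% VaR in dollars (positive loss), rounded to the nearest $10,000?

σ_p = √(0.29²·0.72² + 0.71²·3.348² + 2·0.13·0.29·0.71·0.72·3.348) = 2.413%.
σ_{20d} = 2.413% × √20 = 10.791%.
z(90%) = 1.282.
VaR = 1.282 × 10.791% = 13.834%; on $30,000,000 that is $4,150,200.

$4,150,000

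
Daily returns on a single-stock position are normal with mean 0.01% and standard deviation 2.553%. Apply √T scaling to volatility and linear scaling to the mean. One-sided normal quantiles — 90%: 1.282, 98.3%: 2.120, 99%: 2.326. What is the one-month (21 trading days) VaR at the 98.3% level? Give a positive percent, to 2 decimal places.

σ_{21d} = 2.553% × √21 = 11.699%; μ_{21d} = 21 × 0.01% = 0.210%.
VaR = −(0.210%) + 2.120 × 11.699% = 24.592%.

24.59%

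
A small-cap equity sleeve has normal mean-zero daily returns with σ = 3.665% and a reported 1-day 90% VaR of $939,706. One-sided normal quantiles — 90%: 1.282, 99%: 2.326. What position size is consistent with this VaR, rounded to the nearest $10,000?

VaR as a fraction of value: z·σ = 1.282 × 3.665% = 4.69853%.
Position = $939,706 / 0.0469853 = $20,000,000.

$20,000,000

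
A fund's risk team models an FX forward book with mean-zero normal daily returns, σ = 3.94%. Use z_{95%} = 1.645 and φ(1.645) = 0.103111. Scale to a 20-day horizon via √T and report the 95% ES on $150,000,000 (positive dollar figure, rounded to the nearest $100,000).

$54,500,000

σ_{20d} = 3.94% × √20 = 17.620%.
ES multiplier = φ(z)/(1−α) = 0.103111/0.05 = 2.062.
ES = 17.620% × 2.062 = 36.332%; on $150,000,000: $54,498,000.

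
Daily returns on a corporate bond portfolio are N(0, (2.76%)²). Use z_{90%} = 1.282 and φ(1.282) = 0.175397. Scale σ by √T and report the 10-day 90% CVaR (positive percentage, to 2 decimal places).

σ_{10d} = 2.76% × √10 = 8.728%.
ES multiplier = φ(z)/(1−α) = 0.175397/0.1 = 1.754.
ES = 8.728% × 1.754 = 15.309%.

15.31%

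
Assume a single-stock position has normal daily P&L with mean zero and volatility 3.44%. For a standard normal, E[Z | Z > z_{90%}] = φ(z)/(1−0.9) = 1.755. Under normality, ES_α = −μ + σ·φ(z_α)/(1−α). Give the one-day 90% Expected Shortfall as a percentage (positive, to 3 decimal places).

ES = 3.44% × 1.755 = 6.037%.

6.037%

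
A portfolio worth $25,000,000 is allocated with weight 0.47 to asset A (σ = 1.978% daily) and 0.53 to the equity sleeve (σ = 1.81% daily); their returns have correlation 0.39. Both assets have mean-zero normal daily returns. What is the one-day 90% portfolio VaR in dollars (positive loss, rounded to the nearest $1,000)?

$505,000

σ_p² = 0.47²·1.978² + 0.53²·1.81² + 2·0.39·0.47·0.53·1.978·1.81 = 2.4801 (%²).
σ_p = √2.4801 = 1.575%.
At 90%, z = 1.282.
VaR = 1.282 × 1.575% = 2.019%; on $25,000,000 that is $504,750.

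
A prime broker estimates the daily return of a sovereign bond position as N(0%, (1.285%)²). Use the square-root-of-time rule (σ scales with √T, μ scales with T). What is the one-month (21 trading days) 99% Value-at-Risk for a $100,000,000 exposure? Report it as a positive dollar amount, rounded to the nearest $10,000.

$13,700,000

At 99%, z = 2.326.
σ_{21d} = 1.285% × √21 = 5.889%.
VaR = 2.326 × 5.889% = 13.698%.
On $100,000,000: 0.13698 × $100,000,000 = $13,698,000.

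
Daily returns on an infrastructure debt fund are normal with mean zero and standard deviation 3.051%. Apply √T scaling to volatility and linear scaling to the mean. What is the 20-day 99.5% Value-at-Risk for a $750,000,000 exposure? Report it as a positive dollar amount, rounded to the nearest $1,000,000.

At 99.5%, z = 2.576.
σ_{20d} = 3.051% × √20 = 13.644%.
VaR = 2.576 × 13.644% = 35.147%.
On $750,000,000: 0.35147 × $750,000,000 = $263,602,500.

$264,000,000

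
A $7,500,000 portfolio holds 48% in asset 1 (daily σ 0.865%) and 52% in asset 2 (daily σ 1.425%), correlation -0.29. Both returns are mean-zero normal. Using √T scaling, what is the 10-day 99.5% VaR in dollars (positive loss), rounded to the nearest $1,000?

$450,000

σ_p = √(0.48²·0.865² + 0.52²·1.425² + 2·-0.29·0.48·0.52·0.865·1.425) = 0.737%.
σ_{10d} = 0.737% × √10 = 2.331%.
z(99.5%) = 2.576.
VaR = 2.576 × 2.331% = 6.005%; on $7,500,000 that is $450,375.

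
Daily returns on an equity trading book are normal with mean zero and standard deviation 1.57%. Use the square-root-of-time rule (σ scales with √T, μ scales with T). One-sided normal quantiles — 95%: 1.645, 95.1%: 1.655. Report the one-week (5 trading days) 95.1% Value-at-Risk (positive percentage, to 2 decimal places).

σ_{5d} = 1.57% × √5 = 3.511%.
VaR = 1.655 × 3.511% = 5.811%.

5.81%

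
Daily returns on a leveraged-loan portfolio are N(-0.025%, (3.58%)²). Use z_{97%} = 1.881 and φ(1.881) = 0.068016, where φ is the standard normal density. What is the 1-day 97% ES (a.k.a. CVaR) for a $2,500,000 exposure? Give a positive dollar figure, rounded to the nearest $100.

$203,500

Tail multiplier: φ(z)/(1−α) = 0.068016 / 0.03 = 2.267.
ES = −(-0.025%) + 3.58% × 2.267 = 8.141%.
On $2,500,000: 0.08141 × $2,500,000 = $203,525.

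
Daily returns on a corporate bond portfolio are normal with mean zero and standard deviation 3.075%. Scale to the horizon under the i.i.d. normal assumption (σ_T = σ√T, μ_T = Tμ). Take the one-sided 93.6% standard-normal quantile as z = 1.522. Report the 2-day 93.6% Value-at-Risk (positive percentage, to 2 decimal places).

σ_{2d} = 3.075% × √2 = 4.349%.
VaR = 1.522 × 4.349% = 6.619%.

6.62%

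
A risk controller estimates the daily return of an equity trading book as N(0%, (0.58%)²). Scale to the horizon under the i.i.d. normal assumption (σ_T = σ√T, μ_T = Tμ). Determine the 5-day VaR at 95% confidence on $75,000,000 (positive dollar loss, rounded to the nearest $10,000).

At 95%, z = 1.645.
σ_{5d} = 0.58% × √5 = 1.297%.
VaR = 1.645 × 1.297% = 2.134%.
On $75,000,000: 0.02134 × $75,000,000 = $1,600,500.

$1,600,000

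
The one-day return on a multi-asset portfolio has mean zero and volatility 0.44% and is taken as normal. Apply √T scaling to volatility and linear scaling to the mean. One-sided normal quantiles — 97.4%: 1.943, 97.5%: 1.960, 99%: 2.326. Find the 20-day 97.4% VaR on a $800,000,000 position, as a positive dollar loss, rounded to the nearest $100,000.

$30,600,000

σ_{20d} = 0.44% × √20 = 1.968%.
VaR = 1.943 × 1.968% = 3.824%.
On $800,000,000: 0.03824 × $800,000,000 = $30,592,000.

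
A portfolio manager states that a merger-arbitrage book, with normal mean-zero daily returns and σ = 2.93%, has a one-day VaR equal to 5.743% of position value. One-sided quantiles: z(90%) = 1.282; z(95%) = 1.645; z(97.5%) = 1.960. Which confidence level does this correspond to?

97.5%

Implied z = VaR/σ = 5.743 / 2.93 = 1.960.
This matches z(97.5%) = 1.960.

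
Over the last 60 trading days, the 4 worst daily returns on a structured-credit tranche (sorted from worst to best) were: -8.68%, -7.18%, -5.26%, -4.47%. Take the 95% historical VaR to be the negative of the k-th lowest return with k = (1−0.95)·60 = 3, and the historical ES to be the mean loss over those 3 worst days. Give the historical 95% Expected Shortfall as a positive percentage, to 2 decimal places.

The 3 worst returns sum to -21.12%.
ES = −(-21.12%) / 3 = 7.04%.

7.04%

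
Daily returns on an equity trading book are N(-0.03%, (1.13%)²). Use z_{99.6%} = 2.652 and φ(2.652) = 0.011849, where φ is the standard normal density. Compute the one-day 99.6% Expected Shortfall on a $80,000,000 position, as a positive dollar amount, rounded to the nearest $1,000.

$2,702,000

Tail multiplier: φ(z)/(1−α) = 0.011849 / 0.004 = 2.962.
ES = −(-0.03%) + 1.13% × 2.962 = 3.377%.
On $80,000,000: 0.03377 × $80,000,000 = $2,701,600.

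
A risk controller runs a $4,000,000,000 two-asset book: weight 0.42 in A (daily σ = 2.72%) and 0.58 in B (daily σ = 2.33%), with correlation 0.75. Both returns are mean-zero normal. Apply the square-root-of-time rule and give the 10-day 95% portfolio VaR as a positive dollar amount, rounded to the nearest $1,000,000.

$486,000,000

σ_p = √(0.42²·2.72² + 0.58²·2.33² + 2·0.75·0.42·0.58·2.72·2.33) = 2.334%.
σ_{10d} = 2.334% × √10 = 7.381%.
z(95%) = 1.645.
VaR = 1.645 × 7.381% = 12.142%; on $4,000,000,000 that is $485,680,000.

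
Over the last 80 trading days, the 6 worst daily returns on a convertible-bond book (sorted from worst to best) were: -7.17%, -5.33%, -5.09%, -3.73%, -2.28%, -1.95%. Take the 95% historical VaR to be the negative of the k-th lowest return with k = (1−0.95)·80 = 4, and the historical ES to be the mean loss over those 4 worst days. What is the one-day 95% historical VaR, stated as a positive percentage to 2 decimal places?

k = 4; the 4th lowest return is -3.73%, so VaR = 3.73%.

3.73%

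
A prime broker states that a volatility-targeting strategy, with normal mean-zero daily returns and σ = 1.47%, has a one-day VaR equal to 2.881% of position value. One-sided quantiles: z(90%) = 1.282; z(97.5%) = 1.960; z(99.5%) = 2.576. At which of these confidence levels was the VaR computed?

Implied z = VaR/σ = 2.881 / 1.47 = 1.960.
This matches z(97.5%) = 1.960.

97.5%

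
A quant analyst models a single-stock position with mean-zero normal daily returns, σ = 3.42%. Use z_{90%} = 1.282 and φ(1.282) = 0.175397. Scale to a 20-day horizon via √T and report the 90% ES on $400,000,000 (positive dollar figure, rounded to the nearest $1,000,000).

$107,000,000

σ_{20d} = 3.42% × √20 = 15.295%.
ES multiplier = φ(z)/(1−α) = 0.175397/0.1 = 1.754.
ES = 15.295% × 1.754 = 26.827%; on $400,000,000: $107,308,000.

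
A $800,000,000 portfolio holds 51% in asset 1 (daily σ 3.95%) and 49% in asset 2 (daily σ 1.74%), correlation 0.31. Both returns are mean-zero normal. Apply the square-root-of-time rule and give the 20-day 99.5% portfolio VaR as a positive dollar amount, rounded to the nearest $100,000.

$222,900,000

σ_p = √(0.51²·3.95² + 0.49²·1.74² + 2·0.31·0.51·0.49·3.95·1.74) = 2.419%.
σ_{20d} = 2.419% × √20 = 10.818%.
z(99.5%) = 2.576.
VaR = 2.576 × 10.818% = 27.867%; on $800,000,000 that is $222,936,000.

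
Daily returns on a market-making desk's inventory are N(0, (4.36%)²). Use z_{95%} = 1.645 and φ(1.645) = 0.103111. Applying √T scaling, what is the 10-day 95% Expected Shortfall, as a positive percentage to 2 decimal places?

28.43%

σ_{10d} = 4.36% × √10 = 13.788%.
ES multiplier = φ(z)/(1−α) = 0.103111/0.05 = 2.062.
ES = 13.788% × 2.062 = 28.431%.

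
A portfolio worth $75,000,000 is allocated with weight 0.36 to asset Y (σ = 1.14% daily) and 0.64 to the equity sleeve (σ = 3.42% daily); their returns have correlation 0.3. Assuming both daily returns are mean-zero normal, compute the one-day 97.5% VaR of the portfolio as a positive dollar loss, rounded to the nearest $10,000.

σ_p² = 0.36²·1.14² + 0.64²·3.42² + 2·0.3·0.36·0.64·1.14·3.42 = 5.4982 (%²).
σ_p = √5.4982 = 2.345%.
At 97.5%, z = 1.960.
VaR = 1.960 × 2.345% = 4.596%; on $75,000,000 that is $3,447,000.

$3,450,000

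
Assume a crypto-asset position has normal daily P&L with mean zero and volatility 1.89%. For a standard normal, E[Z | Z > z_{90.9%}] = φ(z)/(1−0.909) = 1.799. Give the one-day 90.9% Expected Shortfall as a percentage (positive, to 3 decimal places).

ES = 1.89% × 1.799 = 3.400%.

3.400%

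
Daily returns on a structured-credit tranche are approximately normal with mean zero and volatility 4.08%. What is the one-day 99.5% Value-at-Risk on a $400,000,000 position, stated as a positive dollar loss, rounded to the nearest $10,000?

$42,040,000

At 99.5% one-sided, z = 2.576.
VaR = z·σ = 2.576 × 4.08% = 10.510%.
On $400,000,000: 0.10510 × $400,000,000 = $42,040,000.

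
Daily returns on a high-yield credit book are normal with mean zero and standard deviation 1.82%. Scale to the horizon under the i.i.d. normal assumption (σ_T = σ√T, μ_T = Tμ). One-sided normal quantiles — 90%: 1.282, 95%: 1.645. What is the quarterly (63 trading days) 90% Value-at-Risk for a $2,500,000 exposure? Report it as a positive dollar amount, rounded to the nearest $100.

σ_{63d} = 1.82% × √63 = 14.446%.
VaR = 1.282 × 14.446% = 18.520%.
On $2,500,000: 0.18520 × $2,500,000 = $463,000.

$463,000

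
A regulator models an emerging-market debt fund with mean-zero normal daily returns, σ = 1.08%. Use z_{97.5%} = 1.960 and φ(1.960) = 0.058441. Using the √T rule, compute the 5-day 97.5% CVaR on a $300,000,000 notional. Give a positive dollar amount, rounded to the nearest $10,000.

$16,940,000

σ_{5d} = 1.08% × √5 = 2.415%.
ES multiplier = φ(z)/(1−α) = 0.058441/0.025 = 2.338.
ES = 2.415% × 2.338 = 5.646%; on $300,000,000: $16,938,000.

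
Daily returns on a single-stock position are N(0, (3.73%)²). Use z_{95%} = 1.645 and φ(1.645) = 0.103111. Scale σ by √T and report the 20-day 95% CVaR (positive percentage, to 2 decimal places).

σ_{20d} = 3.73% × √20 = 16.681%.
ES multiplier = φ(z)/(1−α) = 0.103111/0.05 = 2.062.
ES = 16.681% × 2.062 = 34.396%.

34.40%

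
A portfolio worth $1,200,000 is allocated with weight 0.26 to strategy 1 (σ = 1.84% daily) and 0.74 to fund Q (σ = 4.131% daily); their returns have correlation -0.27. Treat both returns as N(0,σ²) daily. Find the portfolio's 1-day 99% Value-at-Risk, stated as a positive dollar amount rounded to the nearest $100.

σ_p² = 0.26²·1.84² + 0.74²·4.131² + 2·-0.27·0.26·0.74·1.84·4.131 = 8.7840 (%²).
σ_p = √8.7840 = 2.964%.
At 99%, z = 2.326.
VaR = 2.326 × 2.964% = 6.894%; on $1,200,000 that is $82,728.

$82,700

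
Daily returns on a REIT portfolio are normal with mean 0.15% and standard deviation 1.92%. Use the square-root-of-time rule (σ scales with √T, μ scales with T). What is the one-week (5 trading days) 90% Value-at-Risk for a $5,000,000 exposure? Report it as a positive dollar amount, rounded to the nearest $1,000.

At 90%, z = 1.282.
σ_{5d} = 1.92% × √5 = 4.293%; μ_{5d} = 5 × 0.15% = 0.750%.
VaR = −(0.750%) + 1.282 × 4.293% = 4.754%.
On $5,000,000: 0.04754 × $5,000,000 = $237,700.

$238,000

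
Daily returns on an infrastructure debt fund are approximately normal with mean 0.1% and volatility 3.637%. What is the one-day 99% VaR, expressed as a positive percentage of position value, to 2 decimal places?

8.36%

At 99% one-sided, z = 2.326.
VaR = −μ + z·σ = −(0.1%) + 2.326 × 3.637% = 8.360%.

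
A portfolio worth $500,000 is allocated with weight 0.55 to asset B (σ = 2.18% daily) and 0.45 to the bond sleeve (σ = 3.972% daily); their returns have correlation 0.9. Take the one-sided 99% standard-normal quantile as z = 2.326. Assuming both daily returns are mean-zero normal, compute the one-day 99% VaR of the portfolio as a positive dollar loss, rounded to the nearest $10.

$33,890

σ_p² = 0.55²·2.18² + 0.45²·3.972² + 2·0.9·0.55·0.45·2.18·3.972 = 8.4900 (%²).
σ_p = √8.4900 = 2.914%.
VaR = 2.326 × 2.914% = 6.778%; on $500,000 that is $33,890.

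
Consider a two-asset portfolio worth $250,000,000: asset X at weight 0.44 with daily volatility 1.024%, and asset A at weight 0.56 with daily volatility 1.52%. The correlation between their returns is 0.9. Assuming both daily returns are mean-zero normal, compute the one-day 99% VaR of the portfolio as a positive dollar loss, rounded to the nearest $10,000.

σ_p² = 0.44²·1.024² + 0.56²·1.52² + 2·0.9·0.44·0.56·1.024·1.52 = 1.6179 (%²).
σ_p = √1.6179 = 1.272%.
At 99%, z = 2.326.
VaR = 2.326 × 1.272% = 2.959%; on $250,000,000 that is $7,397,500.

$7,400,000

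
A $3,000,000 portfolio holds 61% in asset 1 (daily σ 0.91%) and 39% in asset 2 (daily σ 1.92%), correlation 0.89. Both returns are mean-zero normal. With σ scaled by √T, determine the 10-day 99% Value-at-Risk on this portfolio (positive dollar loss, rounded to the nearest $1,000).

σ_p = √(0.61²·0.91² + 0.39²·1.92² + 2·0.89·0.61·0.39·0.91·1.92) = 1.268%.
σ_{10d} = 1.268% × √10 = 4.010%.
z(99%) = 2.326.
VaR = 2.326 × 4.010% = 9.327%; on $3,000,000 that is $279,810.

$280,000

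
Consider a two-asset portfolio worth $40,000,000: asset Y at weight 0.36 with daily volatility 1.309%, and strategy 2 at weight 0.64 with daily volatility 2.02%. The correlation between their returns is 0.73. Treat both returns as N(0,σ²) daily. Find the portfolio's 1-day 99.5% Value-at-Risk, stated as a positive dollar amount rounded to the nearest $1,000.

σ_p² = 0.36²·1.309² + 0.64²·2.02² + 2·0.73·0.36·0.64·1.309·2.02 = 2.7829 (%²).
σ_p = √2.7829 = 1.668%.
At 99.5%, z = 2.576.
VaR = 2.576 × 1.668% = 4.297%; on $40,000,000 that is $1,718,800.

$1,719,000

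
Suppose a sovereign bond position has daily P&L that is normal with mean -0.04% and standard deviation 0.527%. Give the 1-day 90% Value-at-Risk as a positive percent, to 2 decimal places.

At 90% one-sided, z = 1.282.
VaR = −μ + z·σ = −(-0.04%) + 1.282 × 0.527% = 0.716%.

0.72%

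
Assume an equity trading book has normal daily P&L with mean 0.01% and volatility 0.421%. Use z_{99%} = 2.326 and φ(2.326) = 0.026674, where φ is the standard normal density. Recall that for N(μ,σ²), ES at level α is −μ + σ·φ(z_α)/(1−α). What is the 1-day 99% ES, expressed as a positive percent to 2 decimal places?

Tail multiplier: φ(z)/(1−α) = 0.026674 / 0.01 = 2.667.
ES = −(0.01%) + 0.421% × 2.667 = 1.113%.

1.11%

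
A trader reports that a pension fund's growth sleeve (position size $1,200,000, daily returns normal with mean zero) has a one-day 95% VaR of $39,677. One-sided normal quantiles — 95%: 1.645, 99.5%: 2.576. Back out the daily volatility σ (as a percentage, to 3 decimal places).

VaR as a fraction: $39,677 / $1,200,000 = 3.306%.
σ = VaR / z = 3.306% / 1.645 = 2.010%.

2.010%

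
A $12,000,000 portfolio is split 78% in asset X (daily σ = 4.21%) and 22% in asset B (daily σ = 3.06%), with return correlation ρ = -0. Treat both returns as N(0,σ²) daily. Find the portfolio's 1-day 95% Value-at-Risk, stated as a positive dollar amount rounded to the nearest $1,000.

σ_p² = 0.78²·4.21² + 0.22²·3.06² + 2·-0·0.78·0.22·4.21·3.06 = 11.2365 (%²).
σ_p = √11.2365 = 3.352%.
At 95%, z = 1.645.
VaR = 1.645 × 3.352% = 5.514%; on $12,000,000 that is $661,680.

$662,000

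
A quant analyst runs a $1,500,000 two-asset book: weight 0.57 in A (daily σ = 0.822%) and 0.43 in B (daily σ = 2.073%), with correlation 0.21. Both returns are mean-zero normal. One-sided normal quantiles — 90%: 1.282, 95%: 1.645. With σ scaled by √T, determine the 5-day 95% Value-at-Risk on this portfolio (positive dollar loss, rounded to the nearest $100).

$60,200

σ_p = √(0.57²·0.822² + 0.43²·2.073² + 2·0.21·0.57·0.43·0.822·2.073) = 1.091%.
σ_{5d} = 1.091% × √5 = 2.440%.
VaR = 1.645 × 2.440% = 4.014%; on $1,500,000 that is $60,210.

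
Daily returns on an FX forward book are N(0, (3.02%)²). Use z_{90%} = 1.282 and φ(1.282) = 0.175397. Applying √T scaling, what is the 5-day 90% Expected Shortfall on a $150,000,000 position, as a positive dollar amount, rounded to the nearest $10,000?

σ_{5d} = 3.02% × √5 = 6.753%.
ES multiplier = φ(z)/(1−α) = 0.175397/0.1 = 1.754.
ES = 6.753% × 1.754 = 11.845%; on $150,000,000: $17,767,500.

$17,770,000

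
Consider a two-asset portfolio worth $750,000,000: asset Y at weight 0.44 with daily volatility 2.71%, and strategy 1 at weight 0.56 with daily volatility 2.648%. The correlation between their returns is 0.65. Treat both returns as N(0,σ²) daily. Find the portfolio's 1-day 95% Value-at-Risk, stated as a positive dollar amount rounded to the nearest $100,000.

σ_p² = 0.44²·2.71² + 0.56²·2.648² + 2·0.65·0.44·0.56·2.71·2.648 = 5.9194 (%²).
σ_p = √5.9194 = 2.433%.
At 95%, z = 1.645.
VaR = 1.645 × 2.433% = 4.002%; on $750,000,000 that is $30,015,000.

$30,000,000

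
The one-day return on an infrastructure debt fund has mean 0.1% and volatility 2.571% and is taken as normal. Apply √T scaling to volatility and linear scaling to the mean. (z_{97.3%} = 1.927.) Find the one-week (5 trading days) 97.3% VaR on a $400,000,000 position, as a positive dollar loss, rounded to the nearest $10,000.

σ_{5d} = 2.571% × √5 = 5.749%; μ_{5d} = 5 × 0.1% = 0.500%.
VaR = −(0.500%) + 1.927 × 5.749% = 10.578%.
On $400,000,000: 0.10578 × $400,000,000 = $42,312,000.

$42,310,000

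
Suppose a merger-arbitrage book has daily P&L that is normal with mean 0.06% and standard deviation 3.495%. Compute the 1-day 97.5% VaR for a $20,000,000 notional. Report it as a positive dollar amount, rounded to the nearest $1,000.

$1,358,000

At 97.5% one-sided, z = 1.960.
VaR = −μ + z·σ = −(0.06%) + 1.960 × 3.495% = 6.790%.
On $20,000,000: 0.06790 × $20,000,000 = $1,358,000.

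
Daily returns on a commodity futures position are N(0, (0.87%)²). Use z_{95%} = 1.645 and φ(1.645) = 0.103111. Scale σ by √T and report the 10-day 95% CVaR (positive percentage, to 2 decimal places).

σ_{10d} = 0.87% × √10 = 2.751%.
ES multiplier = φ(z)/(1−α) = 0.103111/0.05 = 2.062.
ES = 2.751% × 2.062 = 5.673%.

5.67%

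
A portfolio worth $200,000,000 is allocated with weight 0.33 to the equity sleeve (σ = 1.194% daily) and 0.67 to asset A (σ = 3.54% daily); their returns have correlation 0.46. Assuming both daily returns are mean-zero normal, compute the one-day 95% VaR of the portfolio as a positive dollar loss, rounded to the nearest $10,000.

σ_p² = 0.33²·1.194² + 0.67²·3.54² + 2·0.46·0.33·0.67·1.194·3.54 = 6.6405 (%²).
σ_p = √6.6405 = 2.577%.
At 95%, z = 1.645.
VaR = 1.645 × 2.577% = 4.239%; on $200,000,000 that is $8,478,000.

$8,480,000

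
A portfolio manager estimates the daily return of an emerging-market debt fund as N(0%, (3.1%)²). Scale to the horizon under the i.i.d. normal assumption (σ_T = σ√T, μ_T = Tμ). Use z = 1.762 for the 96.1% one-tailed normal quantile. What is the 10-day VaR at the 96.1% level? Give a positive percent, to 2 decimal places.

17.27%

σ_{10d} = 3.1% × √10 = 9.803%.
VaR = 1.762 × 9.803% = 17.273%.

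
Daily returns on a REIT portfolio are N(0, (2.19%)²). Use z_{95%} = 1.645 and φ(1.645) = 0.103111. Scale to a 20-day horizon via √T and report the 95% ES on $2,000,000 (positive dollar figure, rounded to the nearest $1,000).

σ_{20d} = 2.19% × √20 = 9.794%.
ES multiplier = φ(z)/(1−α) = 0.103111/0.05 = 2.062.
ES = 9.794% × 2.062 = 20.195%; on $2,000,000: $403,900.

$404,000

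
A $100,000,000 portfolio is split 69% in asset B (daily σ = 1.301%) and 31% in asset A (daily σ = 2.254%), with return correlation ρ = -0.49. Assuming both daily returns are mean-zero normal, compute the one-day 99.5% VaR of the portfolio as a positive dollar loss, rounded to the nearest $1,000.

$2,123,000

σ_p² = 0.69²·1.301² + 0.31²·2.254² + 2·-0.49·0.69·0.31·1.301·2.254 = 0.6794 (%²).
σ_p = √0.6794 = 0.824%.
At 99.5%, z = 2.576.
VaR = 2.576 × 0.824% = 2.123%; on $100,000,000 that is $2,123,000.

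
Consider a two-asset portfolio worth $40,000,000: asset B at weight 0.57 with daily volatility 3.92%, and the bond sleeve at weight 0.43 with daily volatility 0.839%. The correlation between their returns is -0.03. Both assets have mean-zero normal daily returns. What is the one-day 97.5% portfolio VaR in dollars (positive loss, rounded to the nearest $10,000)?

$1,770,000

σ_p² = 0.57²·3.92² + 0.43²·0.839² + 2·-0.03·0.57·0.43·3.92·0.839 = 5.0743 (%²).
σ_p = √5.0743 = 2.253%.
At 97.5%, z = 1.960.
VaR = 1.960 × 2.253% = 4.416%; on $40,000,000 that is $1,766,400.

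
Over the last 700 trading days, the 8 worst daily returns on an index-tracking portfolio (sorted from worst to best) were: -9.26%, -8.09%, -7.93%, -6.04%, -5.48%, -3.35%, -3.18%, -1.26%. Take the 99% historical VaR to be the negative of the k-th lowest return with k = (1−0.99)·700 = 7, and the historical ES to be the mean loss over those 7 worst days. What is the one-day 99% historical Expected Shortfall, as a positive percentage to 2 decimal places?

6.19%

The 7 worst returns sum to -43.33%.
ES = −(-43.33%) / 7 = 6.19%.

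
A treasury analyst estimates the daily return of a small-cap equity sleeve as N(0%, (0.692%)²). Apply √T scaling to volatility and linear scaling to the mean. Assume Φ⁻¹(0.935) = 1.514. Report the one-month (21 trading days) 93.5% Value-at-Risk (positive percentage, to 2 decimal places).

σ_{21d} = 0.692% × √21 = 3.171%.
VaR = 1.514 × 3.171% = 4.801%.

4.80%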